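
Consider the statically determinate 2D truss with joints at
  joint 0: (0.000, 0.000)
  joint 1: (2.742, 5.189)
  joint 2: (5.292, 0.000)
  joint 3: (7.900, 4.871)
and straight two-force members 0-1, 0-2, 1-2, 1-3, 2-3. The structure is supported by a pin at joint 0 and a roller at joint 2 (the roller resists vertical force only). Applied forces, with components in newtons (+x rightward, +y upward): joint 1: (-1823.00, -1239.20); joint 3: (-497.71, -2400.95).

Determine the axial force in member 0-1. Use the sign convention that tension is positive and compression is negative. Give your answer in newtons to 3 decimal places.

-1876.969

N=4 nodes, M=5 members, R=3 reactions → 2N=8, M+R=8
member 0 (0-1): L=5.8689, (cx,cy)=(0.4672,0.8841)
member 1 (0-2): L=5.2920, (cx,cy)=(1.0000,0.0000)
member 2 (1-2): L=5.7817, (cx,cy)=(0.4410,-0.8975)
member 3 (1-3): L=5.1678, (cx,cy)=(0.9981,-0.0615)
member 4 (2-3): L=5.5252, (cx,cy)=(0.4720,0.8816)
solve A·x = −loads:
  F[0-1] = -1876.9693 N (compression)
  F[0-2] = -1443.7778 N (compression)
  F[1-2] = +415.9428 N (tension)
  F[1-3] = +764.0660 N (tension)
  F[2-3] = -2670.0989 N (compression)
  Rx@0 = +2320.7100 N
  Ry@0 = +1659.5190 N
  Ry@2 = +1980.6310 N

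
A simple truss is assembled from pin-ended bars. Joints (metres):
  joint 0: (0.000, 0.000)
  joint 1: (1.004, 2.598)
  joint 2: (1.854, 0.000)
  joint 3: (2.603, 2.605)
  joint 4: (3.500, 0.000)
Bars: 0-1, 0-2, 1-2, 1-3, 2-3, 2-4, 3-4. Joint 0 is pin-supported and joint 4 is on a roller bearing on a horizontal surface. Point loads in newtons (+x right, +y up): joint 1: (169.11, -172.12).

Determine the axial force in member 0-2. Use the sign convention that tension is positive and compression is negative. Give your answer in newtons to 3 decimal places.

168.035

N=5 nodes, M=7 members, R=3 reactions → 2N=10, M+R=10
member 0 (0-1): L=2.7853, (cx,cy)=(0.3605,0.9328)
member 1 (0-2): L=1.8540, (cx,cy)=(1.0000,0.0000)
member 2 (1-2): L=2.7335, (cx,cy)=(0.3110,-0.9504)
member 3 (1-3): L=1.5990, (cx,cy)=(1.0000,0.0044)
member 4 (2-3): L=2.7105, (cx,cy)=(0.2763,0.9611)
member 5 (2-4): L=1.6460, (cx,cy)=(1.0000,0.0000)
member 6 (3-4): L=2.7551, (cx,cy)=(0.3256,-0.9455)
solve A·x = −loads:
  F[0-1] = +2.9823 N (tension)
  F[0-2] = +168.0350 N (tension)
  F[1-2] = -184.5346 N (compression)
  F[1-3] = -110.6541 N (compression)
  F[2-3] = +182.4919 N (tension)
  F[2-4] = +60.2253 N (tension)
  F[3-4] = -184.9803 N (compression)
  Rx@0 = -169.1100 N
  Ry@0 = -2.7818 N
  Ry@4 = +174.9018 N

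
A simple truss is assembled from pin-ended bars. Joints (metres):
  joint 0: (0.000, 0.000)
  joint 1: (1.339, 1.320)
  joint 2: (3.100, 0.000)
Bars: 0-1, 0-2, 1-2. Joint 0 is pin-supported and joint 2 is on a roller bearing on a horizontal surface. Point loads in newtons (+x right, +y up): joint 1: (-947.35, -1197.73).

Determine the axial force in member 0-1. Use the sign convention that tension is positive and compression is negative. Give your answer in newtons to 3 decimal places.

-1543.760

N=3 nodes, M=3 members, R=3 reactions → 2N=6, M+R=6
member 0 (0-1): L=1.8802, (cx,cy)=(0.7121,0.7020)
member 1 (0-2): L=3.1000, (cx,cy)=(1.0000,0.0000)
member 2 (1-2): L=2.2008, (cx,cy)=(0.8002,-0.5998)
solve A·x = −loads:
  F[0-1] = -1543.7604 N (compression)
  F[0-2] = +152.0255 N (tension)
  F[1-2] = -189.9930 N (compression)
  Rx@0 = +947.3500 N
  Ry@0 = +1083.7757 N
  Ry@2 = +113.9543 N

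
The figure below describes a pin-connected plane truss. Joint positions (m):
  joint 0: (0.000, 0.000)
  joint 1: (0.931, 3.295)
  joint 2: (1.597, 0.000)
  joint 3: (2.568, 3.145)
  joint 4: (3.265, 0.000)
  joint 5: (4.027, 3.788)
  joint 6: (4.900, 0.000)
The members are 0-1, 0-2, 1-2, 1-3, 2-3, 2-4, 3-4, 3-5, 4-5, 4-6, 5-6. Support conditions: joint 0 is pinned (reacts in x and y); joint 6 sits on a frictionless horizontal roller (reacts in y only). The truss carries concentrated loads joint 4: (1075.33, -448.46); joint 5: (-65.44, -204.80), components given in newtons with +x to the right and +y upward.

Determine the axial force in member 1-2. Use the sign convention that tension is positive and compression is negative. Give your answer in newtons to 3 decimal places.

N=7 nodes, M=11 members, R=3 reactions → 2N=14, M+R=14
member 0 (0-1): L=3.4240, (cx,cy)=(0.2719,0.9623)
member 1 (0-2): L=1.5970, (cx,cy)=(1.0000,0.0000)
member 2 (1-2): L=3.3616, (cx,cy)=(0.1981,-0.9802)
member 3 (1-3): L=1.6439, (cx,cy)=(0.9958,-0.0912)
member 4 (2-3): L=3.2915, (cx,cy)=(0.2950,0.9555)
member 5 (2-4): L=1.6680, (cx,cy)=(1.0000,0.0000)
member 6 (3-4): L=3.2213, (cx,cy)=(0.2164,-0.9763)
member 7 (3-5): L=1.5944, (cx,cy)=(0.9151,0.4033)
member 8 (4-5): L=3.8639, (cx,cy)=(0.1972,0.9804)
member 9 (4-6): L=1.6350, (cx,cy)=(1.0000,0.0000)
member 10 (5-6): L=3.8873, (cx,cy)=(0.2246,-0.9745)
solve A·x = −loads:
  F[0-1] = -245.9838 N (compression)
  F[0-2] = +1076.7740 N (tension)
  F[1-2] = +252.4310 N (tension)
  F[1-3] = -117.3848 N (compression)
  F[2-3] = -258.9517 N (compression)
  F[2-4] = +1203.1768 N (tension)
  F[3-4] = +141.3983 N (tension)
  F[3-5] = -244.6593 N (compression)
  F[4-5] = +316.6295 N (tension)
  F[4-6] = +95.9986 N (tension)
  F[5-6] = -427.4629 N (compression)
  Rx@0 = -1009.8900 N
  Ry@0 = +236.7162 N
  Ry@6 = +416.5438 N

252.431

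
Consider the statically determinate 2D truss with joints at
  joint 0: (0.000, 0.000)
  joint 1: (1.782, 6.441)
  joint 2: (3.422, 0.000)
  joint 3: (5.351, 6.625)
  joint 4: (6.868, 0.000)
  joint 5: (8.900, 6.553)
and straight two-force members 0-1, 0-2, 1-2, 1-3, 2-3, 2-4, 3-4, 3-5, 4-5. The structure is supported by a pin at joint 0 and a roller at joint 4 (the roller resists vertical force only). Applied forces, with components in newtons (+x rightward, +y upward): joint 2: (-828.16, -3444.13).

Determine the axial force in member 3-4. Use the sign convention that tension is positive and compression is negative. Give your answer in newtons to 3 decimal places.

N=6 nodes, M=9 members, R=3 reactions → 2N=12, M+R=12
member 0 (0-1): L=6.6830, (cx,cy)=(0.2666,0.9638)
member 1 (0-2): L=3.4220, (cx,cy)=(1.0000,0.0000)
member 2 (1-2): L=6.6465, (cx,cy)=(0.2467,-0.9691)
member 3 (1-3): L=3.5737, (cx,cy)=(0.9987,0.0515)
member 4 (2-3): L=6.9001, (cx,cy)=(0.2796,0.9601)
member 5 (2-4): L=3.4460, (cx,cy)=(1.0000,0.0000)
member 6 (3-4): L=6.7965, (cx,cy)=(0.2232,-0.9748)
member 7 (3-5): L=3.5497, (cx,cy)=(0.9998,-0.0203)
member 8 (4-5): L=6.8608, (cx,cy)=(0.2962,0.9551)
solve A·x = −loads:
  F[0-1] = -1793.0002 N (compression)
  F[0-2] = -350.0598 N (compression)
  F[1-2] = +1735.0093 N (tension)
  F[1-3] = -907.4105 N (compression)
  F[2-3] = +1835.9704 N (tension)
  F[2-4] = +392.9425 N (tension)
  F[3-4] = -1760.4608 N (compression)
  F[3-5] = -0.0000 N (compression)
  F[4-5] = +0.0000 N (tension)
  Rx@0 = +828.1600 N
  Ry@0 = +1728.0827 N
  Ry@4 = +1716.0473 N

-1760.461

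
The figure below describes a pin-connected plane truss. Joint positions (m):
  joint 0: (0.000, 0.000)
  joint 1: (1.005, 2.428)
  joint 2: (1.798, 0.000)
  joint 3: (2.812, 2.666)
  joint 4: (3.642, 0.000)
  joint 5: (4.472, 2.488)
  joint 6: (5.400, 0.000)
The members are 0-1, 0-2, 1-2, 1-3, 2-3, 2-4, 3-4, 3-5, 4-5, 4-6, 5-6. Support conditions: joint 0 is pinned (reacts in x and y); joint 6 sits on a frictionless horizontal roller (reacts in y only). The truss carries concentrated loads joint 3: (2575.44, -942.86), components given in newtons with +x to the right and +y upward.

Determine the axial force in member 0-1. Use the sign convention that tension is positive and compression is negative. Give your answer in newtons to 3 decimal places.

N=7 nodes, M=11 members, R=3 reactions → 2N=14, M+R=14
member 0 (0-1): L=2.6278, (cx,cy)=(0.3825,0.9240)
member 1 (0-2): L=1.7980, (cx,cy)=(1.0000,0.0000)
member 2 (1-2): L=2.5542, (cx,cy)=(0.3105,-0.9506)
member 3 (1-3): L=1.8226, (cx,cy)=(0.9914,0.1306)
member 4 (2-3): L=2.8523, (cx,cy)=(0.3555,0.9347)
member 5 (2-4): L=1.8440, (cx,cy)=(1.0000,0.0000)
member 6 (3-4): L=2.7922, (cx,cy)=(0.2973,-0.9548)
member 7 (3-5): L=1.6695, (cx,cy)=(0.9943,-0.1066)
member 8 (4-5): L=2.6228, (cx,cy)=(0.3165,0.9486)
member 9 (4-6): L=1.7580, (cx,cy)=(1.0000,0.0000)
member 10 (5-6): L=2.6554, (cx,cy)=(0.3495,-0.9369)
solve A·x = −loads:
  F[0-1] = +887.0692 N (tension)
  F[0-2] = +2236.1780 N (tension)
  F[1-2] = -781.6083 N (compression)
  F[1-3] = +586.9511 N (tension)
  F[2-3] = +794.9109 N (tension)
  F[2-4] = +1710.9242 N (tension)
  F[3-4] = -1710.8991 N (compression)
  F[3-5] = -1209.2431 N (compression)
  F[4-5] = +1722.0652 N (tension)
  F[4-6] = +657.3917 N (tension)
  F[5-6] = -1881.0993 N (compression)
  Rx@0 = -2575.4400 N
  Ry@0 = -819.6299 N
  Ry@6 = +1762.4899 N

887.069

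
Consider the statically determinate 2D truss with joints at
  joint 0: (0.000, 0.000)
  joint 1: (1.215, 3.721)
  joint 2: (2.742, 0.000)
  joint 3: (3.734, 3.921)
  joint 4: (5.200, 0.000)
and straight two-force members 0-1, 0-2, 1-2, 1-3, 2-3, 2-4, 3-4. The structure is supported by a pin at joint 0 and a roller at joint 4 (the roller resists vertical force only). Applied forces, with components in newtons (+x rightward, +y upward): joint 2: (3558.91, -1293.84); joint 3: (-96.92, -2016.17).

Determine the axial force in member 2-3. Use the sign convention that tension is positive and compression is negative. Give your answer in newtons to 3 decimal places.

115.288

N=5 nodes, M=7 members, R=3 reactions → 2N=10, M+R=10
member 0 (0-1): L=3.9143, (cx,cy)=(0.3104,0.9506)
member 1 (0-2): L=2.7420, (cx,cy)=(1.0000,0.0000)
member 2 (1-2): L=4.0221, (cx,cy)=(0.3796,-0.9251)
member 3 (1-3): L=2.5269, (cx,cy)=(0.9969,0.0791)
member 4 (2-3): L=4.0445, (cx,cy)=(0.2453,0.9695)
member 5 (2-4): L=2.4580, (cx,cy)=(1.0000,0.0000)
member 6 (3-4): L=4.1861, (cx,cy)=(0.3502,-0.9367)
solve A·x = −loads:
  F[0-1] = -1318.1835 N (compression)
  F[0-2] = +3871.1503 N (tension)
  F[1-2] = +1277.7374 N (tension)
  F[1-3] = -897.0663 N (compression)
  F[2-3] = +115.2875 N (tension)
  F[2-4] = +769.0557 N (tension)
  F[3-4] = -2196.0033 N (compression)
  Rx@0 = -3461.9900 N
  Ry@0 = +1253.0745 N
  Ry@4 = +2056.9355 N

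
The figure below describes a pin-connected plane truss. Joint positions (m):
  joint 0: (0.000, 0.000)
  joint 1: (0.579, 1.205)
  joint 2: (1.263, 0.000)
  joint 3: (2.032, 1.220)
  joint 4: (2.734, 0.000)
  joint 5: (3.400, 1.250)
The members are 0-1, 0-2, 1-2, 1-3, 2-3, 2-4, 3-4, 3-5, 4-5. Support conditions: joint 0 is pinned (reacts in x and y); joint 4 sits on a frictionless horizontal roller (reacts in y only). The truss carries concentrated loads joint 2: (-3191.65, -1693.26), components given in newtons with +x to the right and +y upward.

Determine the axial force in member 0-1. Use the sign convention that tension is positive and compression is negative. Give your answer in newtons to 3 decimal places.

-1010.754

N=6 nodes, M=9 members, R=3 reactions → 2N=12, M+R=12
member 0 (0-1): L=1.3369, (cx,cy)=(0.4331,0.9013)
member 1 (0-2): L=1.2630, (cx,cy)=(1.0000,0.0000)
member 2 (1-2): L=1.3856, (cx,cy)=(0.4936,-0.8697)
member 3 (1-3): L=1.4531, (cx,cy)=(0.9999,0.0103)
member 4 (2-3): L=1.4421, (cx,cy)=(0.5332,0.8460)
member 5 (2-4): L=1.4710, (cx,cy)=(1.0000,0.0000)
member 6 (3-4): L=1.4076, (cx,cy)=(0.4987,-0.8668)
member 7 (3-5): L=1.3683, (cx,cy)=(0.9998,0.0219)
member 8 (4-5): L=1.4164, (cx,cy)=(0.4702,0.8825)
solve A·x = −loads:
  F[0-1] = -1010.7538 N (compression)
  F[0-2] = -2753.8968 N (compression)
  F[1-2] = +1036.3126 N (tension)
  F[1-3] = -949.3792 N (compression)
  F[2-3] = +936.2306 N (tension)
  F[2-4] = +450.0966 N (tension)
  F[3-4] = -902.4710 N (compression)
  F[3-5] = -0.0000 N (compression)
  F[4-5] = -0.0000 N (compression)
  Rx@0 = +3191.6500 N
  Ry@0 = +911.0408 N
  Ry@4 = +782.2192 N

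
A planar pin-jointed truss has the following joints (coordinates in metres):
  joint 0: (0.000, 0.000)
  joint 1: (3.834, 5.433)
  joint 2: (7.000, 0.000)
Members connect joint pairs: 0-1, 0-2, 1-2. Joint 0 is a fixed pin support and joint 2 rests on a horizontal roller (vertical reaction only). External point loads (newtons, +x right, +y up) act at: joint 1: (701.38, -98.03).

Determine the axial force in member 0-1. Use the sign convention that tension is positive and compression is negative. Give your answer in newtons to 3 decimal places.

N=3 nodes, M=3 members, R=3 reactions → 2N=6, M+R=6
member 0 (0-1): L=6.6496, (cx,cy)=(0.5766,0.8170)
member 1 (0-2): L=7.0000, (cx,cy)=(1.0000,0.0000)
member 2 (1-2): L=6.2882, (cx,cy)=(0.5035,-0.8640)
solve A·x = −loads:
  F[0-1] = +612.0040 N (tension)
  F[0-2] = +348.5126 N (tension)
  F[1-2] = -692.2001 N (compression)
  Rx@0 = -701.3800 N
  Ry@0 = -500.0335 N
  Ry@2 = +598.0635 N

612.004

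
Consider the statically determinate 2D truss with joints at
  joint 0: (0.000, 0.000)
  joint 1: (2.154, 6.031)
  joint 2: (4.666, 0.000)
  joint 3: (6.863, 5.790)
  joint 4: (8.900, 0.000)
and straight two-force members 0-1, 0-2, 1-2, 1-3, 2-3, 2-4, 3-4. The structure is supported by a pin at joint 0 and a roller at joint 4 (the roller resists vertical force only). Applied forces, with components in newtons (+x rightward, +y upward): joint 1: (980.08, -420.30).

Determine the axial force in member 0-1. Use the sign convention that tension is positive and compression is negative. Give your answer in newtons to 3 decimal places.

366.943

N=5 nodes, M=7 members, R=3 reactions → 2N=10, M+R=10
member 0 (0-1): L=6.4041, (cx,cy)=(0.3363,0.9417)
member 1 (0-2): L=4.6660, (cx,cy)=(1.0000,0.0000)
member 2 (1-2): L=6.5332, (cx,cy)=(0.3845,-0.9231)
member 3 (1-3): L=4.7152, (cx,cy)=(0.9987,-0.0511)
member 4 (2-3): L=6.1928, (cx,cy)=(0.3548,0.9350)
member 5 (2-4): L=4.2340, (cx,cy)=(1.0000,0.0000)
member 6 (3-4): L=6.1379, (cx,cy)=(0.3319,-0.9433)
solve A·x = −loads:
  F[0-1] = +366.9426 N (tension)
  F[0-2] = +856.6602 N (tension)
  F[1-2] = -799.1834 N (compression)
  F[1-3] = -550.0966 N (compression)
  F[2-3] = +789.0727 N (tension)
  F[2-4] = +269.4412 N (tension)
  F[3-4] = -811.8781 N (compression)
  Rx@0 = -980.0800 N
  Ry@0 = -345.5639 N
  Ry@4 = +765.8639 N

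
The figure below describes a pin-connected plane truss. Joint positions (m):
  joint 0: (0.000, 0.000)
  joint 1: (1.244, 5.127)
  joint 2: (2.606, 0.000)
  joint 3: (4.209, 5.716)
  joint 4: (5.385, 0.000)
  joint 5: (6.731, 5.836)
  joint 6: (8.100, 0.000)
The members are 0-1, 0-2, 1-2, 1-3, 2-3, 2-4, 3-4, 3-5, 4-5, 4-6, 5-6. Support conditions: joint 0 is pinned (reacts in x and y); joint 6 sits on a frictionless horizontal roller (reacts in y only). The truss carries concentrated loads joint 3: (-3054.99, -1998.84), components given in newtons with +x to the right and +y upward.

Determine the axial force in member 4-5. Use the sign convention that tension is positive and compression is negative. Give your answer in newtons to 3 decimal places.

N=7 nodes, M=11 members, R=3 reactions → 2N=14, M+R=14
member 0 (0-1): L=5.2758, (cx,cy)=(0.2358,0.9718)
member 1 (0-2): L=2.6060, (cx,cy)=(1.0000,0.0000)
member 2 (1-2): L=5.3048, (cx,cy)=(0.2567,-0.9665)
member 3 (1-3): L=3.0229, (cx,cy)=(0.9808,0.1948)
member 4 (2-3): L=5.9365, (cx,cy)=(0.2700,0.9629)
member 5 (2-4): L=2.7790, (cx,cy)=(1.0000,0.0000)
member 6 (3-4): L=5.8357, (cx,cy)=(0.2015,-0.9795)
member 7 (3-5): L=2.5249, (cx,cy)=(0.9989,0.0475)
member 8 (4-5): L=5.9892, (cx,cy)=(0.2247,0.9744)
member 9 (4-6): L=2.7150, (cx,cy)=(1.0000,0.0000)
member 10 (5-6): L=5.9944, (cx,cy)=(0.2284,-0.9736)
solve A·x = −loads:
  F[0-1] = -3206.4386 N (compression)
  F[0-2] = -2298.9268 N (compression)
  F[1-2] = +2914.8763 N (tension)
  F[1-3] = -1533.8473 N (compression)
  F[2-3] = -2925.8499 N (compression)
  F[2-4] = -760.4916 N (compression)
  F[3-4] = +1166.1127 N (tension)
  F[3-5] = +526.0940 N (tension)
  F[4-5] = -1172.1748 N (compression)
  F[4-6] = -262.0678 N (compression)
  F[5-6] = +1147.5120 N (tension)
  Rx@0 = +3054.9900 N
  Ry@0 = +3116.0258 N
  Ry@6 = -1117.1858 N

-1172.175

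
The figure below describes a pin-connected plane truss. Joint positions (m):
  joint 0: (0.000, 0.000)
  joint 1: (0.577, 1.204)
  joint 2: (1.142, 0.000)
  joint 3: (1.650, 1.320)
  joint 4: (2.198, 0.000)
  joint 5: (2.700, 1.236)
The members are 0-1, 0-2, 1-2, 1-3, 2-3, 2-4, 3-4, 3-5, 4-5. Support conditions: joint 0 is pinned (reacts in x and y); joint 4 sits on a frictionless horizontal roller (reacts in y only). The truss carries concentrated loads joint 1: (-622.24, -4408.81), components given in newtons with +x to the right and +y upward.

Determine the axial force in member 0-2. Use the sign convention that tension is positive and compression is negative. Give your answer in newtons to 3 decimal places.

N=6 nodes, M=9 members, R=3 reactions → 2N=12, M+R=12
member 0 (0-1): L=1.3351, (cx,cy)=(0.4322,0.9018)
member 1 (0-2): L=1.1420, (cx,cy)=(1.0000,0.0000)
member 2 (1-2): L=1.3300, (cx,cy)=(0.4248,-0.9053)
member 3 (1-3): L=1.0793, (cx,cy)=(0.9942,0.1075)
member 4 (2-3): L=1.4144, (cx,cy)=(0.3592,0.9333)
member 5 (2-4): L=1.0560, (cx,cy)=(1.0000,0.0000)
member 6 (3-4): L=1.4292, (cx,cy)=(0.3834,-0.9236)
member 7 (3-5): L=1.0534, (cx,cy)=(0.9968,-0.0797)
member 8 (4-5): L=1.3341, (cx,cy)=(0.3763,0.9265)
solve A·x = −loads:
  F[0-1] = -3983.5053 N (compression)
  F[0-2] = +1099.3153 N (tension)
  F[1-2] = -983.3455 N (compression)
  F[1-3] = -685.5426 N (compression)
  F[2-3] = +953.8491 N (tension)
  F[2-4] = +338.9787 N (tension)
  F[3-4] = -884.0860 N (compression)
  F[3-5] = +0.0000 N (tension)
  F[4-5] = -0.0000 N (compression)
  Rx@0 = +622.2400 N
  Ry@0 = +3592.2921 N
  Ry@4 = +816.5179 N

1099.315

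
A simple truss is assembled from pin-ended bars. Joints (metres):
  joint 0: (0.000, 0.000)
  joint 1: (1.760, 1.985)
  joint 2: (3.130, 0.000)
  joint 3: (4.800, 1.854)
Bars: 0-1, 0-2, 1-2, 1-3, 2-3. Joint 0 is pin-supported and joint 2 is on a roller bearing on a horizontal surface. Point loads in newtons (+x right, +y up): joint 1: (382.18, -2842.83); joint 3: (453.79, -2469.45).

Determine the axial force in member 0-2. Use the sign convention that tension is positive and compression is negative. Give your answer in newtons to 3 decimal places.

N=4 nodes, M=5 members, R=3 reactions → 2N=8, M+R=8
member 0 (0-1): L=2.6529, (cx,cy)=(0.6634,0.7482)
member 1 (0-2): L=3.1300, (cx,cy)=(1.0000,0.0000)
member 2 (1-2): L=2.4119, (cx,cy)=(0.5680,-0.8230)
member 3 (1-3): L=3.0428, (cx,cy)=(0.9991,-0.0431)
member 4 (2-3): L=2.4952, (cx,cy)=(0.6693,0.7430)
solve A·x = −loads:
  F[0-1] = +781.0691 N (tension)
  F[0-2] = +317.7873 N (tension)
  F[1-2] = -4299.2711 N (compression)
  F[1-3] = +2580.4826 N (tension)
  F[2-3] = -3174.0333 N (compression)
  Rx@0 = -835.9700 N
  Ry@0 = -584.4276 N
  Ry@2 = +5896.7076 N

317.787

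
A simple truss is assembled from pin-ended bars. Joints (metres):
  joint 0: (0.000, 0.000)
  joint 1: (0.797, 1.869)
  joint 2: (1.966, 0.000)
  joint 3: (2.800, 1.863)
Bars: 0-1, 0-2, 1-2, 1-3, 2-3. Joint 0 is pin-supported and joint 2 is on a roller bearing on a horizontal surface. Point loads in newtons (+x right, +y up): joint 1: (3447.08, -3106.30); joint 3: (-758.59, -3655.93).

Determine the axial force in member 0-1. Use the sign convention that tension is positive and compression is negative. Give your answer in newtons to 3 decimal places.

2459.095

N=4 nodes, M=5 members, R=3 reactions → 2N=8, M+R=8
member 0 (0-1): L=2.0318, (cx,cy)=(0.3923,0.9199)
member 1 (0-2): L=1.9660, (cx,cy)=(1.0000,0.0000)
member 2 (1-2): L=2.2045, (cx,cy)=(0.5303,-0.8478)
member 3 (1-3): L=2.0030, (cx,cy)=(1.0000,-0.0030)
member 4 (2-3): L=2.0412, (cx,cy)=(0.4086,0.9127)
solve A·x = −loads:
  F[0-1] = +2459.0953 N (tension)
  F[0-2] = +1723.8964 N (tension)
  F[1-2] = -6335.0026 N (compression)
  F[1-3] = +876.8702 N (tension)
  F[2-3] = -4002.6669 N (compression)
  Rx@0 = -2688.4900 N
  Ry@0 = -2262.0144 N
  Ry@2 = +9024.2444 N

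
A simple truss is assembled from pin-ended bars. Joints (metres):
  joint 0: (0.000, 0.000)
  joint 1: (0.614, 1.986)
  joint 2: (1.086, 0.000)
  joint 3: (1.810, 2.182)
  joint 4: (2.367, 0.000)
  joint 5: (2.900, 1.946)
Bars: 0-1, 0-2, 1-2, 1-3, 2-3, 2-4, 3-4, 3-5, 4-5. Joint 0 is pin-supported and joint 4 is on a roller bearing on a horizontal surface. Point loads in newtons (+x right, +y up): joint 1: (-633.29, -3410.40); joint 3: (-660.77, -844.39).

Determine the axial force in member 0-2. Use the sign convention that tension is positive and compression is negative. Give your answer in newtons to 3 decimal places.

-99.165

N=6 nodes, M=9 members, R=3 reactions → 2N=12, M+R=12
member 0 (0-1): L=2.0787, (cx,cy)=(0.2954,0.9554)
member 1 (0-2): L=1.0860, (cx,cy)=(1.0000,0.0000)
member 2 (1-2): L=2.0413, (cx,cy)=(0.2312,-0.9729)
member 3 (1-3): L=1.2120, (cx,cy)=(0.9868,0.1617)
member 4 (2-3): L=2.2990, (cx,cy)=(0.3149,0.9491)
member 5 (2-4): L=1.2810, (cx,cy)=(1.0000,0.0000)
member 6 (3-4): L=2.2520, (cx,cy)=(0.2473,-0.9689)
member 7 (3-5): L=1.1153, (cx,cy)=(0.9774,-0.2116)
member 8 (4-5): L=2.0177, (cx,cy)=(0.2642,0.9645)
solve A·x = −loads:
  F[0-1] = -4045.4168 N (compression)
  F[0-2] = -99.1647 N (compression)
  F[1-2] = +358.6157 N (tension)
  F[1-3] = -653.1231 N (compression)
  F[2-3] = -367.6020 N (compression)
  F[2-4] = +99.5217 N (tension)
  F[3-4] = -402.3700 N (compression)
  F[3-5] = +0.0000 N (tension)
  F[4-5] = -0.0000 N (compression)
  Rx@0 = +1294.0600 N
  Ry@0 = +3864.9221 N
  Ry@4 = +389.8679 N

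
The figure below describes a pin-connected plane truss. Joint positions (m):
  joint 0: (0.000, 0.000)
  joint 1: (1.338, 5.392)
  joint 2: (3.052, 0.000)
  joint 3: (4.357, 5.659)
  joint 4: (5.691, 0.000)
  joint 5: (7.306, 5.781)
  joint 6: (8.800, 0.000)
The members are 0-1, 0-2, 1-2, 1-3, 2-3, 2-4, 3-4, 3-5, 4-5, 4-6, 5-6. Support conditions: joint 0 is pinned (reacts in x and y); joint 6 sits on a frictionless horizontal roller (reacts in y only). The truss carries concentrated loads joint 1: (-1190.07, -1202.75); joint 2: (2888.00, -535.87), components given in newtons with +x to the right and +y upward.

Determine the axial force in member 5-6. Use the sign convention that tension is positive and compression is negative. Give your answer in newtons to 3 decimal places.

N=7 nodes, M=11 members, R=3 reactions → 2N=14, M+R=14
member 0 (0-1): L=5.5555, (cx,cy)=(0.2408,0.9706)
member 1 (0-2): L=3.0520, (cx,cy)=(1.0000,0.0000)
member 2 (1-2): L=5.6579, (cx,cy)=(0.3029,-0.9530)
member 3 (1-3): L=3.0308, (cx,cy)=(0.9961,0.0881)
member 4 (2-3): L=5.8075, (cx,cy)=(0.2247,0.9744)
member 5 (2-4): L=2.6390, (cx,cy)=(1.0000,0.0000)
member 6 (3-4): L=5.8141, (cx,cy)=(0.2294,-0.9733)
member 7 (3-5): L=2.9515, (cx,cy)=(0.9991,0.0413)
member 8 (4-5): L=6.0023, (cx,cy)=(0.2691,0.9631)
member 9 (4-6): L=3.1090, (cx,cy)=(1.0000,0.0000)
member 10 (5-6): L=5.9709, (cx,cy)=(0.2502,-0.9682)
solve A·x = −loads:
  F[0-1] = -2162.7477 N (compression)
  F[0-2] = +2218.8086 N (tension)
  F[1-2] = +975.2175 N (tension)
  F[1-3] = +375.2169 N (tension)
  F[2-3] = -403.8494 N (compression)
  F[2-4] = -283.0096 N (compression)
  F[3-4] = +378.6822 N (tension)
  F[3-5] = +196.2918 N (tension)
  F[4-5] = -382.6924 N (compression)
  F[4-6] = -93.1563 N (compression)
  F[5-6] = +372.3090 N (tension)
  Rx@0 = -1697.9300 N
  Ry@0 = +2099.0862 N
  Ry@6 = -360.4662 N

372.309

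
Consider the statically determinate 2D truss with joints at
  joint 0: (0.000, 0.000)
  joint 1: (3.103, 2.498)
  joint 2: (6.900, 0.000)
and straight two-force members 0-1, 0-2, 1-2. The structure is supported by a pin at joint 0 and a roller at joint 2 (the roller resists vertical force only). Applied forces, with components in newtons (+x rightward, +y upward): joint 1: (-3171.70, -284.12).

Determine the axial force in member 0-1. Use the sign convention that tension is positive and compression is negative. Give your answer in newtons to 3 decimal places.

N=3 nodes, M=3 members, R=3 reactions → 2N=6, M+R=6
member 0 (0-1): L=3.9835, (cx,cy)=(0.7790,0.6271)
member 1 (0-2): L=6.9000, (cx,cy)=(1.0000,0.0000)
member 2 (1-2): L=4.5450, (cx,cy)=(0.8354,-0.5496)
solve A·x = −loads:
  F[0-1] = -2080.4294 N (compression)
  F[0-2] = -1551.1394 N (compression)
  F[1-2] = +1856.7186 N (tension)
  Rx@0 = +3171.7000 N
  Ry@0 = +1304.5957 N
  Ry@2 = -1020.4757 N

-2080.429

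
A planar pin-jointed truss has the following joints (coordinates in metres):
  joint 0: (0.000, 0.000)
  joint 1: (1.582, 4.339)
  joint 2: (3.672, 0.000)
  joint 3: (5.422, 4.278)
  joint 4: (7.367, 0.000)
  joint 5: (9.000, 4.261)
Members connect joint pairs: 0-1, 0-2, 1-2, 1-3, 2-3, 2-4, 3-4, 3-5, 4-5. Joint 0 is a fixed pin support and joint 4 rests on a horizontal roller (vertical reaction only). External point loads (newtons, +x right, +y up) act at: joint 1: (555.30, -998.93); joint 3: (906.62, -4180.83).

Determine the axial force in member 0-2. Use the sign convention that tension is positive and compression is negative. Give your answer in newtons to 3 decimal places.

1839.168

N=6 nodes, M=9 members, R=3 reactions → 2N=12, M+R=12
member 0 (0-1): L=4.6184, (cx,cy)=(0.3425,0.9395)
member 1 (0-2): L=3.6720, (cx,cy)=(1.0000,0.0000)
member 2 (1-2): L=4.8161, (cx,cy)=(0.4340,-0.9009)
member 3 (1-3): L=3.8405, (cx,cy)=(0.9999,-0.0159)
member 4 (2-3): L=4.6221, (cx,cy)=(0.3786,0.9256)
member 5 (2-4): L=3.6950, (cx,cy)=(1.0000,0.0000)
member 6 (3-4): L=4.6994, (cx,cy)=(0.4139,-0.9103)
member 7 (3-5): L=3.5780, (cx,cy)=(1.0000,-0.0048)
member 8 (4-5): L=4.5632, (cx,cy)=(0.3579,0.9338)
solve A·x = −loads:
  F[0-1] = -1101.3166 N (compression)
  F[0-2] = +1839.1679 N (tension)
  F[1-2] = +56.5673 N (tension)
  F[1-3] = -957.2166 N (compression)
  F[2-3] = -55.0625 N (compression)
  F[2-4] = +1884.5634 N (tension)
  F[3-4] = -4553.3712 N (compression)
  F[3-5] = +0.0000 N (tension)
  F[4-5] = -0.0000 N (compression)
  Rx@0 = -1461.9200 N
  Ry@0 = +1034.6895 N
  Ry@4 = +4145.0705 N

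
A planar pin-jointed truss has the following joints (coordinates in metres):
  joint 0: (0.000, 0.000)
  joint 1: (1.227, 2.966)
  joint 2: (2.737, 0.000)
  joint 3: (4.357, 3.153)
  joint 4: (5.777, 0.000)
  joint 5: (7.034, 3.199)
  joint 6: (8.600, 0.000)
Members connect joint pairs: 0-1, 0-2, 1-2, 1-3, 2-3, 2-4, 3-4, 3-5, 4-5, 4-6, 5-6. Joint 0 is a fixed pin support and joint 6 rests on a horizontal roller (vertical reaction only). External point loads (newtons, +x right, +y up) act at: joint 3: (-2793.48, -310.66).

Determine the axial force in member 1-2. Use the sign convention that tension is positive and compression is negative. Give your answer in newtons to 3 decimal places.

N=7 nodes, M=11 members, R=3 reactions → 2N=14, M+R=14
member 0 (0-1): L=3.2098, (cx,cy)=(0.3823,0.9241)
member 1 (0-2): L=2.7370, (cx,cy)=(1.0000,0.0000)
member 2 (1-2): L=3.3283, (cx,cy)=(0.4537,-0.8912)
member 3 (1-3): L=3.1356, (cx,cy)=(0.9982,0.0596)
member 4 (2-3): L=3.5448, (cx,cy)=(0.4570,0.8895)
member 5 (2-4): L=3.0400, (cx,cy)=(1.0000,0.0000)
member 6 (3-4): L=3.4580, (cx,cy)=(0.4106,-0.9118)
member 7 (3-5): L=2.6774, (cx,cy)=(0.9999,0.0172)
member 8 (4-5): L=3.4371, (cx,cy)=(0.3657,0.9307)
member 9 (4-6): L=2.8230, (cx,cy)=(1.0000,0.0000)
member 10 (5-6): L=3.5617, (cx,cy)=(0.4397,-0.8982)
solve A·x = −loads:
  F[0-1] = -1274.2140 N (compression)
  F[0-2] = -2306.3872 N (compression)
  F[1-2] = +1250.5525 N (tension)
  F[1-3] = -1056.3383 N (compression)
  F[2-3] = -1252.9341 N (compression)
  F[2-4] = -1166.4263 N (compression)
  F[3-4] = +965.1399 N (tension)
  F[3-5] = +770.2137 N (tension)
  F[4-5] = -945.5102 N (compression)
  F[4-6] = -424.3124 N (compression)
  F[5-6] = +965.0629 N (tension)
  Rx@0 = +2793.4800 N
  Ry@0 = +1177.4387 N
  Ry@6 = -866.7787 N

1250.552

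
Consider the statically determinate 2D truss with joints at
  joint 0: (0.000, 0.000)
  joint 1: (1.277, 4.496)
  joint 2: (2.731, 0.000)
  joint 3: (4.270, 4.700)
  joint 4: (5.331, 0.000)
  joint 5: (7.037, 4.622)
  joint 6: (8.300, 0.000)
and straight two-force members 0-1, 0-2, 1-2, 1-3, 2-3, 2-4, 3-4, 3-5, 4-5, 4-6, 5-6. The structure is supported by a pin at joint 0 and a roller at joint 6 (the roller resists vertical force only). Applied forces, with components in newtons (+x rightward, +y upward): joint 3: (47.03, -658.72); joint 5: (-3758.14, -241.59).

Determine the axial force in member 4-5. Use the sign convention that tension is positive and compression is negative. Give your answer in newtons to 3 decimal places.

N=7 nodes, M=11 members, R=3 reactions → 2N=14, M+R=14
member 0 (0-1): L=4.6738, (cx,cy)=(0.2732,0.9620)
member 1 (0-2): L=2.7310, (cx,cy)=(1.0000,0.0000)
member 2 (1-2): L=4.7253, (cx,cy)=(0.3077,-0.9515)
member 3 (1-3): L=2.9999, (cx,cy)=(0.9977,0.0680)
member 4 (2-3): L=4.9456, (cx,cy)=(0.3112,0.9503)
member 5 (2-4): L=2.6000, (cx,cy)=(1.0000,0.0000)
member 6 (3-4): L=4.8183, (cx,cy)=(0.2202,-0.9755)
member 7 (3-5): L=2.7681, (cx,cy)=(0.9996,-0.0282)
member 8 (4-5): L=4.9268, (cx,cy)=(0.3463,0.9381)
member 9 (4-6): L=2.9690, (cx,cy)=(1.0000,0.0000)
member 10 (5-6): L=4.7915, (cx,cy)=(0.2636,-0.9646)
solve A·x = −loads:
  F[0-1] = -2518.5836 N (compression)
  F[0-2] = -3022.9748 N (compression)
  F[1-2] = +2443.1495 N (tension)
  F[1-3] = -1443.2517 N (compression)
  F[2-3] = -2446.0616 N (compression)
  F[2-4] = -1510.0129 N (compression)
  F[3-4] = +1885.3887 N (tension)
  F[3-5] = -2664.3543 N (compression)
  F[4-5] = -1960.3893 N (compression)
  F[4-6] = -416.0203 N (compression)
  F[5-6] = +1578.2605 N (tension)
  Rx@0 = +3711.1100 N
  Ry@0 = +2422.7532 N
  Ry@6 = -1522.4432 N

-1960.389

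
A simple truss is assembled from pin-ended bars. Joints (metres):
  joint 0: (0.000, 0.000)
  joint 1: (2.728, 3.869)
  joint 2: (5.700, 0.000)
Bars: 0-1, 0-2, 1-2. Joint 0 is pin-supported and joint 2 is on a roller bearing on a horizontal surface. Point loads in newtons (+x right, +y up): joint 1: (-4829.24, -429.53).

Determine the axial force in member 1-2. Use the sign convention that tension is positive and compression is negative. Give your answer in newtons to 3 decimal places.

3874.205

N=3 nodes, M=3 members, R=3 reactions → 2N=6, M+R=6
member 0 (0-1): L=4.7340, (cx,cy)=(0.5763,0.8173)
member 1 (0-2): L=5.7000, (cx,cy)=(1.0000,0.0000)
member 2 (1-2): L=4.8787, (cx,cy)=(0.6092,-0.7930)
solve A·x = −loads:
  F[0-1] = -4284.8774 N (compression)
  F[0-2] = -2360.0714 N (compression)
  F[1-2] = +3874.2047 N (tension)
  Rx@0 = +4829.2400 N
  Ry@0 = +3501.9110 N
  Ry@2 = -3072.3810 N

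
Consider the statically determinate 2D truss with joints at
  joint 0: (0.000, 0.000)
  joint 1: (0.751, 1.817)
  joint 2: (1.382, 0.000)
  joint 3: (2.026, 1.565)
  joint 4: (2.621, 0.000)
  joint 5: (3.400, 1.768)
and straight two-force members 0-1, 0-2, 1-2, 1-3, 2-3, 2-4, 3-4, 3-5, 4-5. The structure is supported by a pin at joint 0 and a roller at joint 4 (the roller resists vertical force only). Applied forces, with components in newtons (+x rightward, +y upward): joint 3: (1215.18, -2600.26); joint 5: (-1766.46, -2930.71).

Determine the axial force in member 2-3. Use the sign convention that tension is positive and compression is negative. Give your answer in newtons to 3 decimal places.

N=6 nodes, M=9 members, R=3 reactions → 2N=12, M+R=12
member 0 (0-1): L=1.9661, (cx,cy)=(0.3820,0.9242)
member 1 (0-2): L=1.3820, (cx,cy)=(1.0000,0.0000)
member 2 (1-2): L=1.9234, (cx,cy)=(0.3281,-0.9447)
member 3 (1-3): L=1.2997, (cx,cy)=(0.9810,-0.1939)
member 4 (2-3): L=1.6923, (cx,cy)=(0.3805,0.9248)
member 5 (2-4): L=1.2390, (cx,cy)=(1.0000,0.0000)
member 6 (3-4): L=1.6743, (cx,cy)=(0.3554,-0.9347)
member 7 (3-5): L=1.3889, (cx,cy)=(0.9893,0.1462)
member 8 (4-5): L=1.9320, (cx,cy)=(0.4032,0.9151)
solve A·x = −loads:
  F[0-1] = -200.4233 N (compression)
  F[0-2] = -474.7228 N (compression)
  F[1-2] = +227.7252 N (tension)
  F[1-3] = -154.1902 N (compression)
  F[2-3] = -232.6242 N (compression)
  F[2-4] = -311.4928 N (compression)
  F[3-4] = -2664.0206 N (compression)
  F[3-5] = -513.7598 N (compression)
  F[4-5] = -3120.5253 N (compression)
  Rx@0 = +551.2800 N
  Ry@0 = +185.2256 N
  Ry@4 = +5345.7444 N

-232.624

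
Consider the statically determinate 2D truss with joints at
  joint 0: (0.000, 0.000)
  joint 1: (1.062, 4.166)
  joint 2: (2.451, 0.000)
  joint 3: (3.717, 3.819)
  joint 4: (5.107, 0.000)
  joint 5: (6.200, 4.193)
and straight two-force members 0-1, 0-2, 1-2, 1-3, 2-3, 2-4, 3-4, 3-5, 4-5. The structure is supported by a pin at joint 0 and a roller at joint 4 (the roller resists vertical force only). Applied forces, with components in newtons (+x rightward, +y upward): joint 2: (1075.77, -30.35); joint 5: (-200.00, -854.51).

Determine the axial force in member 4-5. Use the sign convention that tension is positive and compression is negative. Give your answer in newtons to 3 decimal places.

N=6 nodes, M=9 members, R=3 reactions → 2N=12, M+R=12
member 0 (0-1): L=4.2992, (cx,cy)=(0.2470,0.9690)
member 1 (0-2): L=2.4510, (cx,cy)=(1.0000,0.0000)
member 2 (1-2): L=4.3915, (cx,cy)=(0.3163,-0.9487)
member 3 (1-3): L=2.6776, (cx,cy)=(0.9916,-0.1296)
member 4 (2-3): L=4.0234, (cx,cy)=(0.3147,0.9492)
member 5 (2-4): L=2.6560, (cx,cy)=(1.0000,0.0000)
member 6 (3-4): L=4.0641, (cx,cy)=(0.3420,-0.9397)
member 7 (3-5): L=2.5110, (cx,cy)=(0.9888,0.1489)
member 8 (4-5): L=4.3331, (cx,cy)=(0.2522,0.9677)
solve A·x = −loads:
  F[0-1] = +2.9846 N (tension)
  F[0-2] = +875.0327 N (tension)
  F[1-2] = -3.2937 N (compression)
  F[1-3] = +1.7942 N (tension)
  F[2-3] = +35.2660 N (tension)
  F[2-4] = -212.8759 N (compression)
  F[3-4] = -31.5803 N (compression)
  F[3-5] = +23.9440 N (tension)
  F[4-5] = -886.7504 N (compression)
  Rx@0 = -875.7700 N
  Ry@0 = -2.8921 N
  Ry@4 = +887.7521 N

-886.750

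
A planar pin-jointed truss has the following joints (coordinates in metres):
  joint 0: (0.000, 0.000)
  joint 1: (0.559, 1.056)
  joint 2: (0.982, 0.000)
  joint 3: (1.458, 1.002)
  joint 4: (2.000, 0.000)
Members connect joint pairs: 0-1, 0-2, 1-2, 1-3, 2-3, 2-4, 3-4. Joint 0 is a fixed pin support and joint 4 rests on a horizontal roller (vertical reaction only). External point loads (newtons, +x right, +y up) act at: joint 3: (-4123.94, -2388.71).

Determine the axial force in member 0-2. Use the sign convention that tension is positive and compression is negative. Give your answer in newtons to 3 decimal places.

N=5 nodes, M=7 members, R=3 reactions → 2N=10, M+R=10
member 0 (0-1): L=1.1948, (cx,cy)=(0.4678,0.8838)
member 1 (0-2): L=0.9820, (cx,cy)=(1.0000,0.0000)
member 2 (1-2): L=1.1376, (cx,cy)=(0.3718,-0.9283)
member 3 (1-3): L=0.9006, (cx,cy)=(0.9982,-0.0600)
member 4 (2-3): L=1.1093, (cx,cy)=(0.4291,0.9033)
member 5 (2-4): L=1.0180, (cx,cy)=(1.0000,0.0000)
member 6 (3-4): L=1.1392, (cx,cy)=(0.4758,-0.8796)
solve A·x = −loads:
  F[0-1] = -3070.1617 N (compression)
  F[0-2] = -2687.5671 N (compression)
  F[1-2] = +3090.3298 N (tension)
  F[1-3] = -2590.1576 N (compression)
  F[2-3] = -3175.9811 N (compression)
  F[2-4] = -175.6493 N (compression)
  F[3-4] = +369.1864 N (tension)
  Rx@0 = +4123.9400 N
  Ry@0 = +2713.4344 N
  Ry@4 = -324.7243 N

-2687.567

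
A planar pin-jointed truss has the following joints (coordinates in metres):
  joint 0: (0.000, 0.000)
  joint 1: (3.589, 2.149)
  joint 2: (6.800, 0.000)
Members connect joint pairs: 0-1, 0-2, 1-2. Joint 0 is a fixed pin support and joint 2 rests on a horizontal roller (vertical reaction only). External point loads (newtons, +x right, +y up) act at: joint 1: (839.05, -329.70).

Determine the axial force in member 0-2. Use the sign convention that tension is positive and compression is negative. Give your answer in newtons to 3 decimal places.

N=3 nodes, M=3 members, R=3 reactions → 2N=6, M+R=6
member 0 (0-1): L=4.1832, (cx,cy)=(0.8580,0.5137)
member 1 (0-2): L=6.8000, (cx,cy)=(1.0000,0.0000)
member 2 (1-2): L=3.8638, (cx,cy)=(0.8311,-0.5562)
solve A·x = −loads:
  F[0-1] = +213.1078 N (tension)
  F[0-2] = +656.2127 N (tension)
  F[1-2] = -789.6155 N (compression)
  Rx@0 = -839.0500 N
  Ry@0 = -109.4782 N
  Ry@2 = +439.1782 N

656.213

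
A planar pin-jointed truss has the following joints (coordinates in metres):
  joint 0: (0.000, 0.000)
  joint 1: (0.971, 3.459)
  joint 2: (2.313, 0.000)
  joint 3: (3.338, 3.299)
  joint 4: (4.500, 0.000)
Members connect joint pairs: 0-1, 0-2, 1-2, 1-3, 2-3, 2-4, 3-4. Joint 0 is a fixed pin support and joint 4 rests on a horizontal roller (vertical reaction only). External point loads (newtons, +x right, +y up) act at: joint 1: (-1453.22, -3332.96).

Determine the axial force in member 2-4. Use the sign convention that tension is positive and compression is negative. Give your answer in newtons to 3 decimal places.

-140.138

N=5 nodes, M=7 members, R=3 reactions → 2N=10, M+R=10
member 0 (0-1): L=3.5927, (cx,cy)=(0.2703,0.9628)
member 1 (0-2): L=2.3130, (cx,cy)=(1.0000,0.0000)
member 2 (1-2): L=3.7102, (cx,cy)=(0.3617,-0.9323)
member 3 (1-3): L=2.3724, (cx,cy)=(0.9977,-0.0674)
member 4 (2-3): L=3.4546, (cx,cy)=(0.2967,0.9550)
member 5 (2-4): L=2.1870, (cx,cy)=(1.0000,0.0000)
member 6 (3-4): L=3.4977, (cx,cy)=(0.3322,-0.9432)
solve A·x = −loads:
  F[0-1] = -3875.0341 N (compression)
  F[0-2] = -405.9147 N (compression)
  F[1-2] = +408.0275 N (tension)
  F[1-3] = +258.9187 N (tension)
  F[2-3] = -398.3390 N (compression)
  F[2-4] = -140.1385 N (compression)
  F[3-4] = +421.8220 N (tension)
  Rx@0 = +1453.2200 N
  Ry@0 = +3730.8231 N
  Ry@4 = -397.8631 N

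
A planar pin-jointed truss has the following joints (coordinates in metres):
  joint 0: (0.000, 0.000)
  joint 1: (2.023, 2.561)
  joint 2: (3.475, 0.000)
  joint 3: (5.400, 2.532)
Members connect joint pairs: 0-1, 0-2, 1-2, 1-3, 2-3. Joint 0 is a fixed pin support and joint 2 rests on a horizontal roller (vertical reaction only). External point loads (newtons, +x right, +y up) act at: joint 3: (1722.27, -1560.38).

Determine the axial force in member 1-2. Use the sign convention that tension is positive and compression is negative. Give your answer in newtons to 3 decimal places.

-2464.738

N=4 nodes, M=5 members, R=3 reactions → 2N=8, M+R=8
member 0 (0-1): L=3.2636, (cx,cy)=(0.6199,0.7847)
member 1 (0-2): L=3.4750, (cx,cy)=(1.0000,0.0000)
member 2 (1-2): L=2.9440, (cx,cy)=(0.4932,-0.8699)
member 3 (1-3): L=3.3771, (cx,cy)=(1.0000,-0.0086)
member 4 (2-3): L=3.1807, (cx,cy)=(0.6052,0.7961)
solve A·x = −loads:
  F[0-1] = +2700.7246 N (tension)
  F[0-2] = +48.1912 N (tension)
  F[1-2] = -2464.7381 N (compression)
  F[1-3] = +2889.8180 N (tension)
  F[2-3] = -1928.9578 N (compression)
  Rx@0 = -1722.2700 N
  Ry@0 = -2119.2861 N
  Ry@2 = +3679.6661 N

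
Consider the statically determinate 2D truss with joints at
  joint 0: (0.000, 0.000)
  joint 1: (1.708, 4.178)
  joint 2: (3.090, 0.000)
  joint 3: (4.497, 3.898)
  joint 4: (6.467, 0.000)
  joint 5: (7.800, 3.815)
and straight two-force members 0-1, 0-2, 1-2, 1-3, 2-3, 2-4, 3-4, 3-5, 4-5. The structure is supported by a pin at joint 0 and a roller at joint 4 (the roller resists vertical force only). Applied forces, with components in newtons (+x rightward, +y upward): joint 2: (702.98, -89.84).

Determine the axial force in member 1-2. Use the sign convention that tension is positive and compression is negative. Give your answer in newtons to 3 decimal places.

53.208

N=6 nodes, M=9 members, R=3 reactions → 2N=12, M+R=12
member 0 (0-1): L=4.5136, (cx,cy)=(0.3784,0.9256)
member 1 (0-2): L=3.0900, (cx,cy)=(1.0000,0.0000)
member 2 (1-2): L=4.4006, (cx,cy)=(0.3140,-0.9494)
member 3 (1-3): L=2.8030, (cx,cy)=(0.9950,-0.0999)
member 4 (2-3): L=4.1442, (cx,cy)=(0.3395,0.9406)
member 5 (2-4): L=3.3770, (cx,cy)=(1.0000,0.0000)
member 6 (3-4): L=4.3675, (cx,cy)=(0.4511,-0.8925)
member 7 (3-5): L=3.3040, (cx,cy)=(0.9997,-0.0251)
member 8 (4-5): L=4.0412, (cx,cy)=(0.3299,0.9440)
solve A·x = −loads:
  F[0-1] = -50.6823 N (compression)
  F[0-2] = +722.1586 N (tension)
  F[1-2] = +53.2084 N (tension)
  F[1-3] = -36.0689 N (compression)
  F[2-3] = +41.8068 N (tension)
  F[2-4] = +21.6945 N (tension)
  F[3-4] = -48.0971 N (compression)
  F[3-5] = -0.0000 N (compression)
  F[4-5] = +0.0000 N (tension)
  Rx@0 = -702.9800 N
  Ry@0 = +46.9135 N
  Ry@4 = +42.9265 N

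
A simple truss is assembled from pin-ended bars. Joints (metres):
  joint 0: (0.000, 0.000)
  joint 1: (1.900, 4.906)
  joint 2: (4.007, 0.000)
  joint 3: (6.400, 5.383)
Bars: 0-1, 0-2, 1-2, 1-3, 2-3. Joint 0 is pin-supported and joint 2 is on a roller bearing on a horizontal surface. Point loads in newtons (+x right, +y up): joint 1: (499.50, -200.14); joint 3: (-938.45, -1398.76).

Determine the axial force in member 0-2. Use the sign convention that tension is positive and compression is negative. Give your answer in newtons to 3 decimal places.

-470.304

N=4 nodes, M=5 members, R=3 reactions → 2N=8, M+R=8
member 0 (0-1): L=5.2611, (cx,cy)=(0.3611,0.9325)
member 1 (0-2): L=4.0070, (cx,cy)=(1.0000,0.0000)
member 2 (1-2): L=5.3393, (cx,cy)=(0.3946,-0.9188)
member 3 (1-3): L=4.5252, (cx,cy)=(0.9944,0.1054)
member 4 (2-3): L=5.8909, (cx,cy)=(0.4062,0.9138)
solve A·x = −loads:
  F[0-1] = +86.8199 N (tension)
  F[0-2] = -470.3044 N (compression)
  F[1-2] = -344.2622 N (compression)
  F[1-3] = -334.1545 N (compression)
  F[2-3] = -1492.1996 N (compression)
  Rx@0 = +438.9500 N
  Ry@0 = -80.9604 N
  Ry@2 = +1679.8604 N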